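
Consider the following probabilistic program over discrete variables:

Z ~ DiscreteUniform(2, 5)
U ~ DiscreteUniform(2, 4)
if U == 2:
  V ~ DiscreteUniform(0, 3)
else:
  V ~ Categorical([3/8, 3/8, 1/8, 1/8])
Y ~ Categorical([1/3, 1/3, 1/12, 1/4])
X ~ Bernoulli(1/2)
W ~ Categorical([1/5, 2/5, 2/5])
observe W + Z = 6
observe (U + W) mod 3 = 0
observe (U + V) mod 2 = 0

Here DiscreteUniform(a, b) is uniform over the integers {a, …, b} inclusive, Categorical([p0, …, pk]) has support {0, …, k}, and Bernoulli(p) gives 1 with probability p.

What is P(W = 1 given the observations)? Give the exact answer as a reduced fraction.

P(W = 1 | obs) = 1/2

Enumerate traces; 32 have nonzero weight after conditioning:
  (Z=4, U=4, V=0, Y=0, X=0, W=2) weight 1/480
  (Z=4, U=4, V=0, Y=0, X=1, W=2) weight 1/480
  (Z=4, U=4, V=0, Y=1, X=0, W=2) weight 1/480
  (Z=4, U=4, V=0, Y=1, X=1, W=2) weight 1/480
  (Z=4, U=4, V=0, Y=2, X=0, W=2) weight 1/1920
  (Z=4, U=4, V=0, Y=2, X=1, W=2) weight 1/1920
  (Z=4, U=4, V=0, Y=3, X=0, W=2) weight 1/640
  (Z=4, U=4, V=0, Y=3, X=1, W=2) weight 1/640
  (Z=5, U=2, V=0, Y=0, X=0, W=1) weight 1/720
  … 23 more
Group by W:
  weight(W=1) = 1/60
  weight(W=2) = 1/60
Total weight = 1/60 + 1/60 = 1/30
P(W=1 | obs) = 1/60 / 1/30 = 1/2
P(W=2 | obs) = 1/60 / 1/30 = 1/2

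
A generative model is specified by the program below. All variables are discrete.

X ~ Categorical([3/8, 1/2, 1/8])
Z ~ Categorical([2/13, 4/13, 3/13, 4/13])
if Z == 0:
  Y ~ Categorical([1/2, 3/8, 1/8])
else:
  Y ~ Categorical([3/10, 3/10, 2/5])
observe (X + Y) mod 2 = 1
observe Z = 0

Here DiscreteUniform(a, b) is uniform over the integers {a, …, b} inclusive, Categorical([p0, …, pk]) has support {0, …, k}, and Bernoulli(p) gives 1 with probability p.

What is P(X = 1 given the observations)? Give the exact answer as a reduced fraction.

Enumerate traces; 4 have nonzero weight after conditioning:
  (X=0, Z=0, Y=1) weight 9/416
  (X=1, Z=0, Y=0) weight 1/26
  (X=1, Z=0, Y=2) weight 1/104
  (X=2, Z=0, Y=1) weight 3/416
Group by X:
  weight(X=0) = 9/416
  weight(X=1) = 5/104
  weight(X=2) = 3/416
Total weight = 9/416 + 5/104 + 3/416 = 1/13
P(X=0 | obs) = 9/416 / 1/13 = 9/32
P(X=1 | obs) = 5/104 / 1/13 = 5/8
P(X=2 | obs) = 3/416 / 1/13 = 3/32

P(X = 1 | obs) = 5/8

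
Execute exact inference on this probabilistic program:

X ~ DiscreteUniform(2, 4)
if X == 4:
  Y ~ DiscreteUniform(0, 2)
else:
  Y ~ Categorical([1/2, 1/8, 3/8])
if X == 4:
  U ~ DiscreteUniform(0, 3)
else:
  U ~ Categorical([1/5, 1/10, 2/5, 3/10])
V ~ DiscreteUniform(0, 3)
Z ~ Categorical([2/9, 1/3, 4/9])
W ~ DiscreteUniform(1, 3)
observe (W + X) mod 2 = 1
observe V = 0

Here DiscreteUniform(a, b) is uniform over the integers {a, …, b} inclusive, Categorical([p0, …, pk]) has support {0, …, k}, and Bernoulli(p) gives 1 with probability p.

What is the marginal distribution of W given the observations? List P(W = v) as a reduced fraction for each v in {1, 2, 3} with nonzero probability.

Enumerate traces; 180 have nonzero weight after conditioning:
  (X=2, Y=0, U=0, V=0, Z=0, W=1) weight 1/1620
  (X=2, Y=0, U=0, V=0, Z=0, W=3) weight 1/1620
  (X=2, Y=0, U=0, V=0, Z=1, W=1) weight 1/1080
  (X=2, Y=0, U=0, V=0, Z=1, W=3) weight 1/1080
  (X=2, Y=0, U=0, V=0, Z=2, W=1) weight 1/810
  (X=2, Y=0, U=0, V=0, Z=2, W=3) weight 1/810
  (X=2, Y=0, U=1, V=0, Z=0, W=1) weight 1/3240
  (X=2, Y=0, U=1, V=0, Z=0, W=3) weight 1/3240
  (X=3, Y=0, U=0, V=0, Z=0, W=2) weight 1/1620
  … 171 more
Group by W:
  weight(W=1) = 1/18
  weight(W=2) = 1/36
  weight(W=3) = 1/18
Total weight = 1/18 + 1/36 + 1/18 = 5/36
P(W=1 | obs) = 1/18 / 5/36 = 2/5
P(W=2 | obs) = 1/36 / 5/36 = 1/5
P(W=3 | obs) = 1/18 / 5/36 = 2/5

P(W=1) = 2/5, P(W=2) = 1/5, P(W=3) = 2/5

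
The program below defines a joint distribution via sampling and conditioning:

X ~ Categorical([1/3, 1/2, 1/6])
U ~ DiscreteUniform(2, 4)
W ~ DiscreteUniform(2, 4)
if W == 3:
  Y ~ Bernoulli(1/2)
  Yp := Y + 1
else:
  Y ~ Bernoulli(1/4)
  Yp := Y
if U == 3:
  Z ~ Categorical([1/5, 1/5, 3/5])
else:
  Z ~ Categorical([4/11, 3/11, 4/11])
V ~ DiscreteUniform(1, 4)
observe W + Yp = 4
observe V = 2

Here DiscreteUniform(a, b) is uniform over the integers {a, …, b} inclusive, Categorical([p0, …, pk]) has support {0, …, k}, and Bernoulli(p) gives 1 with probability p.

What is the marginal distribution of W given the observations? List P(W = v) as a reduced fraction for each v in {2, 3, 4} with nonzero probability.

P(W=3) = 2/5, P(W=4) = 3/5

Enumerate traces; 54 have nonzero weight after conditioning:
  (X=0, U=2, W=3, Y=0, Z=0, V=2) weight 1/594
  (X=0, U=2, W=3, Y=0, Z=1, V=2) weight 1/792
  (X=0, U=2, W=3, Y=0, Z=2, V=2) weight 1/594
  (X=0, U=2, W=4, Y=0, Z=0, V=2) weight 1/396
  (X=0, U=2, W=4, Y=0, Z=1, V=2) weight 1/528
  (X=0, U=2, W=4, Y=0, Z=2, V=2) weight 1/396
  (X=0, U=3, W=3, Y=0, Z=0, V=2) weight 1/1080
  (X=0, U=3, W=3, Y=0, Z=1, V=2) weight 1/1080
  … 46 more
Group by W:
  weight(W=3) = 1/24
  weight(W=4) = 1/16
Total weight = 1/24 + 1/16 = 5/48
P(W=3 | obs) = 1/24 / 5/48 = 2/5
P(W=4 | obs) = 1/16 / 5/48 = 3/5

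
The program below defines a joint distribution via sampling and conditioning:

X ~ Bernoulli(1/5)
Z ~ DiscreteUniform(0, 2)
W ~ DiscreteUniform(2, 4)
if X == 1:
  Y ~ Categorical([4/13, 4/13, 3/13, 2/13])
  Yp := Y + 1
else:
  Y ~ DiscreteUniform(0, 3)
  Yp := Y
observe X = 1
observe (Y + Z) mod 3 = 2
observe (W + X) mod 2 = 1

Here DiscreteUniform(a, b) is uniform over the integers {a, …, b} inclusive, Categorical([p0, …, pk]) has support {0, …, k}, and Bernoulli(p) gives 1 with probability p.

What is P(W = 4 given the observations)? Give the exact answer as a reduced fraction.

Enumerate traces; 8 have nonzero weight after conditioning:
  (X=1, Z=0, W=2, Y=2) weight 1/195
  (X=1, Z=0, W=4, Y=2) weight 1/195
  (X=1, Z=1, W=2, Y=1) weight 4/585
  (X=1, Z=1, W=4, Y=1) weight 4/585
  (X=1, Z=2, W=2, Y=0) weight 4/585
  (X=1, Z=2, W=2, Y=3) weight 2/585
  (X=1, Z=2, W=4, Y=0) weight 4/585
  (X=1, Z=2, W=4, Y=3) weight 2/585
Group by W:
  weight(W=2) = 1/45
  weight(W=4) = 1/45
Total weight = 1/45 + 1/45 = 2/45
P(W=2 | obs) = 1/45 / 2/45 = 1/2
P(W=4 | obs) = 1/45 / 2/45 = 1/2

P(W = 4 | obs) = 1/2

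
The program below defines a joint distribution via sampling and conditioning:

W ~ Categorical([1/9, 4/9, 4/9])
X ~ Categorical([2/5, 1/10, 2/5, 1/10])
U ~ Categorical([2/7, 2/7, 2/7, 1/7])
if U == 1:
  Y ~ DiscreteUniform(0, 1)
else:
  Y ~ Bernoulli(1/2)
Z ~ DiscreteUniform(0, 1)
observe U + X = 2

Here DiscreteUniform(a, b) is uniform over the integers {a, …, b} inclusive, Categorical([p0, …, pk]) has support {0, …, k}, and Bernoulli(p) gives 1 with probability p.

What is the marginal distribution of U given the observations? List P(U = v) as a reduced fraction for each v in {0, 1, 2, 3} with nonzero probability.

Enumerate traces; 36 have nonzero weight after conditioning:
  (W=0, X=0, U=2, Y=0, Z=0) weight 1/315
  (W=0, X=0, U=2, Y=0, Z=1) weight 1/315
  (W=0, X=0, U=2, Y=1, Z=0) weight 1/315
  (W=0, X=0, U=2, Y=1, Z=1) weight 1/315
  (W=0, X=1, U=1, Y=0, Z=0) weight 1/1260
  (W=0, X=1, U=1, Y=0, Z=1) weight 1/1260
  (W=0, X=1, U=1, Y=1, Z=0) weight 1/1260
  (W=0, X=1, U=1, Y=1, Z=1) weight 1/1260
  (W=0, X=2, U=0, Y=0, Z=0) weight 1/315
  … 27 more
Group by U:
  weight(U=0) = 4/35
  weight(U=1) = 1/35
  weight(U=2) = 4/35
Total weight = 4/35 + 1/35 + 4/35 = 9/35
P(U=0 | obs) = 4/35 / 9/35 = 4/9
P(U=1 | obs) = 1/35 / 9/35 = 1/9
P(U=2 | obs) = 4/35 / 9/35 = 4/9

P(U=0) = 4/9, P(U=1) = 1/9, P(U=2) = 4/9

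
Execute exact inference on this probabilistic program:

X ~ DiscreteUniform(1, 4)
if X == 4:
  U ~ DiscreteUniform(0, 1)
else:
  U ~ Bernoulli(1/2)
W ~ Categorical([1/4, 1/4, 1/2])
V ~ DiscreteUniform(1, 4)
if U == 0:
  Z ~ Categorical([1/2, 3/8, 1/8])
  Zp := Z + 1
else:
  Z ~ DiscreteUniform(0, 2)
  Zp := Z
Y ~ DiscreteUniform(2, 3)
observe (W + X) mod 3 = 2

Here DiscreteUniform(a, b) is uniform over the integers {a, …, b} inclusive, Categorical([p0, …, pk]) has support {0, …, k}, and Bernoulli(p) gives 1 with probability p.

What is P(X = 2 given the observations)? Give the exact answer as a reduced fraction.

P(X = 2 | obs) = 1/5

Enumerate traces; 192 have nonzero weight after conditioning:
  (X=1, U=0, W=1, V=1, Z=0, Y=2) weight 1/512
  (X=1, U=0, W=1, V=1, Z=0, Y=3) weight 1/512
  (X=1, U=0, W=1, V=1, Z=1, Y=2) weight 3/2048
  (X=1, U=0, W=1, V=1, Z=1, Y=3) weight 3/2048
  (X=1, U=0, W=1, V=1, Z=2, Y=2) weight 1/2048
  (X=1, U=0, W=1, V=1, Z=2, Y=3) weight 1/2048
  (X=1, U=0, W=1, V=2, Z=0, Y=2) weight 1/512
  (X=1, U=0, W=1, V=2, Z=0, Y=3) weight 1/512
  (X=2, U=0, W=0, V=1, Z=0, Y=2) weight 1/512
  (X=3, U=0, W=2, V=1, Z=0, Y=2) weight 1/256
  … 182 more
Group by X:
  weight(X=1) = 1/16
  weight(X=2) = 1/16
  weight(X=3) = 1/8
  weight(X=4) = 1/16
Total weight = 1/16 + 1/16 + 1/8 + 1/16 = 5/16
P(X=1 | obs) = 1/16 / 5/16 = 1/5
P(X=2 | obs) = 1/16 / 5/16 = 1/5
P(X=3 | obs) = 1/8 / 5/16 = 2/5
P(X=4 | obs) = 1/16 / 5/16 = 1/5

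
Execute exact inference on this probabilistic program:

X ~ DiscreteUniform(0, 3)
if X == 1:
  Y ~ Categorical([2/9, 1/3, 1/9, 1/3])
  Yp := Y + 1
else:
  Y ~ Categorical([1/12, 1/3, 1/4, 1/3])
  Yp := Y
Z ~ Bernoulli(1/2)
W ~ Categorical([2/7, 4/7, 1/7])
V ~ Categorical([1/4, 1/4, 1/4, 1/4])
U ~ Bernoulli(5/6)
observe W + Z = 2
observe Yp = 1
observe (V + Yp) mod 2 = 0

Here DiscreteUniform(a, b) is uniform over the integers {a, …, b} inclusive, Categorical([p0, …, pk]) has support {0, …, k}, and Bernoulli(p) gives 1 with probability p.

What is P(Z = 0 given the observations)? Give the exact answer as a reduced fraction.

P(Z = 0 | obs) = 1/5

Enumerate traces; 32 have nonzero weight after conditioning:
  (X=0, Y=1, Z=0, W=2, V=1, U=0) weight 1/4032
  (X=0, Y=1, Z=0, W=2, V=1, U=1) weight 5/4032
  (X=0, Y=1, Z=0, W=2, V=3, U=0) weight 1/4032
  (X=0, Y=1, Z=0, W=2, V=3, U=1) weight 5/4032
  (X=0, Y=1, Z=1, W=1, V=1, U=0) weight 1/1008
  (X=0, Y=1, Z=1, W=1, V=1, U=1) weight 5/1008
  (X=0, Y=1, Z=1, W=1, V=3, U=0) weight 1/1008
  (X=0, Y=1, Z=1, W=1, V=3, U=1) weight 5/1008
  … 24 more
Group by Z:
  weight(Z=0) = 11/1008
  weight(Z=1) = 11/252
Total weight = 11/1008 + 11/252 = 55/1008
P(Z=0 | obs) = 11/1008 / 55/1008 = 1/5
P(Z=1 | obs) = 11/252 / 55/1008 = 4/5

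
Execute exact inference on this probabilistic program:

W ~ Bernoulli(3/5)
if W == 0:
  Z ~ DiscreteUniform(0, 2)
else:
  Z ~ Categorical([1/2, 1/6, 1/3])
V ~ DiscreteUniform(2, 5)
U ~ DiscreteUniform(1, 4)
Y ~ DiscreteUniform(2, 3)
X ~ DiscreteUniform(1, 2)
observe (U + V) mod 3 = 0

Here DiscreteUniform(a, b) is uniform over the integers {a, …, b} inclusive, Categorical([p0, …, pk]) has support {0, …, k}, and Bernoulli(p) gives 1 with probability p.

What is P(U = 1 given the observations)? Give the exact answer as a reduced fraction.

P(U = 1 | obs) = 1/3

Enumerate traces; 144 have nonzero weight after conditioning:
  (W=0, Z=0, V=2, U=1, Y=2, X=1) weight 1/480
  (W=0, Z=0, V=2, U=1, Y=2, X=2) weight 1/480
  (W=0, Z=0, V=2, U=1, Y=3, X=1) weight 1/480
  (W=0, Z=0, V=2, U=1, Y=3, X=2) weight 1/480
  (W=0, Z=0, V=2, U=4, Y=2, X=1) weight 1/480
  (W=0, Z=0, V=2, U=4, Y=2, X=2) weight 1/480
  (W=0, Z=0, V=2, U=4, Y=3, X=1) weight 1/480
  (W=0, Z=0, V=2, U=4, Y=3, X=2) weight 1/480
  (W=0, Z=0, V=3, U=3, Y=2, X=1) weight 1/480
  (W=0, Z=0, V=4, U=2, Y=2, X=1) weight 1/480
  … 134 more
Group by U:
  weight(U=1) = 1/8
  weight(U=2) = 1/16
  weight(U=3) = 1/16
  weight(U=4) = 1/8
Total weight = 1/8 + 1/16 + 1/16 + 1/8 = 3/8
P(U=1 | obs) = 1/8 / 3/8 = 1/3
P(U=2 | obs) = 1/16 / 3/8 = 1/6
P(U=3 | obs) = 1/16 / 3/8 = 1/6
P(U=4 | obs) = 1/8 / 3/8 = 1/3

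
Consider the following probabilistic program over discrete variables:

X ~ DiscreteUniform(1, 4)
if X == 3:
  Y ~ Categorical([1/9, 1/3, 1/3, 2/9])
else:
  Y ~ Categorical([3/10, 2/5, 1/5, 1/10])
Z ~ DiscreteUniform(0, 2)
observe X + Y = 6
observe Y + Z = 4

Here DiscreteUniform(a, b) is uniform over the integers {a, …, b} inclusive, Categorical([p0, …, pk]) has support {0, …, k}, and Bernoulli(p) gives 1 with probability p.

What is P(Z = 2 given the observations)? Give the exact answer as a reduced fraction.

Enumerate traces; 2 have nonzero weight after conditioning:
  (X=3, Y=3, Z=1) weight 1/54
  (X=4, Y=2, Z=2) weight 1/60
Group by Z:
  weight(Z=1) = 1/54
  weight(Z=2) = 1/60
Total weight = 1/54 + 1/60 = 19/540
P(Z=1 | obs) = 1/54 / 19/540 = 10/19
P(Z=2 | obs) = 1/60 / 19/540 = 9/19

P(Z = 2 | obs) = 9/19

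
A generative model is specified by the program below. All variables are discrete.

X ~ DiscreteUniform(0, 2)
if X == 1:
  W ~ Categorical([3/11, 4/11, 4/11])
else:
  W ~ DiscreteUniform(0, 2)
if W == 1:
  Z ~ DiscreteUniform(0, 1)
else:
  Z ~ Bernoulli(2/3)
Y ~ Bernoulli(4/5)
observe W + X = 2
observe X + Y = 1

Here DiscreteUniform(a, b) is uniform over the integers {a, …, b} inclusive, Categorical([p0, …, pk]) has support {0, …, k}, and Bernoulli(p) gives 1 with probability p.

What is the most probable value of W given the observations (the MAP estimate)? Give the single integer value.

Enumerate traces; 4 have nonzero weight after conditioning:
  (X=0, W=2, Z=0, Y=1) weight 4/135
  (X=0, W=2, Z=1, Y=1) weight 8/135
  (X=1, W=1, Z=0, Y=0) weight 2/165
  (X=1, W=1, Z=1, Y=0) weight 2/165
Group by W:
  weight(W=1) = 4/165
  weight(W=2) = 4/45
Total weight = 4/165 + 4/45 = 56/495
P(W=1 | obs) = 4/165 / 56/495 = 3/14
P(W=2 | obs) = 4/45 / 56/495 = 11/14
argmax = 2

argmax_v P(W = v | obs) = 2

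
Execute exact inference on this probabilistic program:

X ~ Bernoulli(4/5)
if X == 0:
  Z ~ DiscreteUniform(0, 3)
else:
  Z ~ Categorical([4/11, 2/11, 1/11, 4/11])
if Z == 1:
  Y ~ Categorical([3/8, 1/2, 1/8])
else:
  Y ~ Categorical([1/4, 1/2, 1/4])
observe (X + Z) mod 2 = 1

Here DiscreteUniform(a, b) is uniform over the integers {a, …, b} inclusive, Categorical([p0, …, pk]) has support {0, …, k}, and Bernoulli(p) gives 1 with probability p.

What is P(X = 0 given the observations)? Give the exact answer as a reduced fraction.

Enumerate traces; 12 have nonzero weight after conditioning:
  (X=0, Z=1, Y=0) weight 3/160
  (X=0, Z=1, Y=1) weight 1/40
  (X=0, Z=1, Y=2) weight 1/160
  (X=0, Z=3, Y=0) weight 1/80
  (X=0, Z=3, Y=1) weight 1/40
  (X=0, Z=3, Y=2) weight 1/80
  (X=1, Z=0, Y=0) weight 4/55
  (X=1, Z=0, Y=1) weight 8/55
  … 4 more
Group by X:
  weight(X=0) = 1/10
  weight(X=1) = 4/11
Total weight = 1/10 + 4/11 = 51/110
P(X=0 | obs) = 1/10 / 51/110 = 11/51
P(X=1 | obs) = 4/11 / 51/110 = 40/51

P(X = 0 | obs) = 11/51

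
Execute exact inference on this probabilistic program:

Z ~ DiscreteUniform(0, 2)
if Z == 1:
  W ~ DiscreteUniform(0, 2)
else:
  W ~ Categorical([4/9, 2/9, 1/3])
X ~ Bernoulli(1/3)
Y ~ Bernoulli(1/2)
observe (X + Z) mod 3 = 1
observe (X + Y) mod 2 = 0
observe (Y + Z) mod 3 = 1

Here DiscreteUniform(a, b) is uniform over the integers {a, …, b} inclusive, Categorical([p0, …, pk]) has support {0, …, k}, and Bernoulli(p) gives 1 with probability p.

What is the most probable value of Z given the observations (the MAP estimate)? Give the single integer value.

argmax_v P(Z = v | obs) = 1

Enumerate traces; 6 have nonzero weight after conditioning:
  (Z=0, W=0, X=1, Y=1) weight 2/81
  (Z=0, W=1, X=1, Y=1) weight 1/81
  (Z=0, W=2, X=1, Y=1) weight 1/54
  (Z=1, W=0, X=0, Y=0) weight 1/27
  (Z=1, W=1, X=0, Y=0) weight 1/27
  (Z=1, W=2, X=0, Y=0) weight 1/27
Group by Z:
  weight(Z=0) = 1/18
  weight(Z=1) = 1/9
Total weight = 1/18 + 1/9 = 1/6
P(Z=0 | obs) = 1/18 / 1/6 = 1/3
P(Z=1 | obs) = 1/9 / 1/6 = 2/3
argmax = 1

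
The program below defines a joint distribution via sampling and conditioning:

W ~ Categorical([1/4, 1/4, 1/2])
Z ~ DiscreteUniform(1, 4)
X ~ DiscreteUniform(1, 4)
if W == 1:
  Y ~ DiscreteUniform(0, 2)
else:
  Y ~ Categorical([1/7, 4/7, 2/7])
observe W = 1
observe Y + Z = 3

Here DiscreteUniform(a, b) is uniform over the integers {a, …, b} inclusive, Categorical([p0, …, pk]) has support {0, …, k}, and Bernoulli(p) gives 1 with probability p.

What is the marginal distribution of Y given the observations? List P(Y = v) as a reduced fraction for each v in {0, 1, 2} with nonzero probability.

Enumerate traces; 12 have nonzero weight after conditioning:
  (W=1, Z=1, X=1, Y=2) weight 1/192
  (W=1, Z=1, X=2, Y=2) weight 1/192
  (W=1, Z=1, X=3, Y=2) weight 1/192
  (W=1, Z=1, X=4, Y=2) weight 1/192
  (W=1, Z=2, X=1, Y=1) weight 1/192
  (W=1, Z=2, X=2, Y=1) weight 1/192
  (W=1, Z=2, X=3, Y=1) weight 1/192
  (W=1, Z=2, X=4, Y=1) weight 1/192
  (W=1, Z=3, X=1, Y=0) weight 1/192
  … 3 more
Group by Y:
  weight(Y=0) = 1/48
  weight(Y=1) = 1/48
  weight(Y=2) = 1/48
Total weight = 1/48 + 1/48 + 1/48 = 1/16
P(Y=0 | obs) = 1/48 / 1/16 = 1/3
P(Y=1 | obs) = 1/48 / 1/16 = 1/3
P(Y=2 | obs) = 1/48 / 1/16 = 1/3

P(Y=0) = 1/3, P(Y=1) = 1/3, P(Y=2) = 1/3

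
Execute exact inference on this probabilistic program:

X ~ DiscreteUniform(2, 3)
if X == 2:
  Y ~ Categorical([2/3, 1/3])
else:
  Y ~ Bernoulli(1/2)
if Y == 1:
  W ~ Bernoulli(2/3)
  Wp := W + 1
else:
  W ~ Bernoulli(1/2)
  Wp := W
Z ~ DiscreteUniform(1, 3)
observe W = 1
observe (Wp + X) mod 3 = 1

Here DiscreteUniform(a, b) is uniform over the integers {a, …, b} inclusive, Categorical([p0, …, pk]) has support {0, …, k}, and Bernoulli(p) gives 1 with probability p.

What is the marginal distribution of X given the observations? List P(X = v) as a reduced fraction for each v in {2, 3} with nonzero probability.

Enumerate traces; 6 have nonzero weight after conditioning:
  (X=2, Y=1, W=1, Z=1) weight 1/27
  (X=2, Y=1, W=1, Z=2) weight 1/27
  (X=2, Y=1, W=1, Z=3) weight 1/27
  (X=3, Y=0, W=1, Z=1) weight 1/24
  (X=3, Y=0, W=1, Z=2) weight 1/24
  (X=3, Y=0, W=1, Z=3) weight 1/24
Group by X:
  weight(X=2) = 1/9
  weight(X=3) = 1/8
Total weight = 1/9 + 1/8 = 17/72
P(X=2 | obs) = 1/9 / 17/72 = 8/17
P(X=3 | obs) = 1/8 / 17/72 = 9/17

P(X=2) = 8/17, P(X=3) = 9/17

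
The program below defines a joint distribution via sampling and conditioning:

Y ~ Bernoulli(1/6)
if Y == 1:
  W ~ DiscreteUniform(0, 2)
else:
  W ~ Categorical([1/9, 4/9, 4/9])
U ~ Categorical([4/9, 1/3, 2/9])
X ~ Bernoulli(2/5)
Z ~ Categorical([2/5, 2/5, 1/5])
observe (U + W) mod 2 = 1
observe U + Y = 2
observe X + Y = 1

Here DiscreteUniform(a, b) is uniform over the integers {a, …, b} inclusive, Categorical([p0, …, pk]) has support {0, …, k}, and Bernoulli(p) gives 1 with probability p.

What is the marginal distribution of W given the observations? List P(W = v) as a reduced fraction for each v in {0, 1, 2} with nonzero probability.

Enumerate traces; 9 have nonzero weight after conditioning:
  (Y=0, W=1, U=2, X=1, Z=0) weight 16/1215
  (Y=0, W=1, U=2, X=1, Z=1) weight 16/1215
  (Y=0, W=1, U=2, X=1, Z=2) weight 8/1215
  (Y=1, W=0, U=1, X=0, Z=0) weight 1/225
  (Y=1, W=0, U=1, X=0, Z=1) weight 1/225
  (Y=1, W=0, U=1, X=0, Z=2) weight 1/450
  (Y=1, W=2, U=1, X=0, Z=0) weight 1/225
  (Y=1, W=2, U=1, X=0, Z=1) weight 1/225
  … 1 more
Group by W:
  weight(W=0) = 1/90
  weight(W=1) = 8/243
  weight(W=2) = 1/90
Total weight = 1/90 + 8/243 + 1/90 = 67/1215
P(W=0 | obs) = 1/90 / 67/1215 = 27/134
P(W=1 | obs) = 8/243 / 67/1215 = 40/67
P(W=2 | obs) = 1/90 / 67/1215 = 27/134

P(W=0) = 27/134, P(W=1) = 40/67, P(W=2) = 27/134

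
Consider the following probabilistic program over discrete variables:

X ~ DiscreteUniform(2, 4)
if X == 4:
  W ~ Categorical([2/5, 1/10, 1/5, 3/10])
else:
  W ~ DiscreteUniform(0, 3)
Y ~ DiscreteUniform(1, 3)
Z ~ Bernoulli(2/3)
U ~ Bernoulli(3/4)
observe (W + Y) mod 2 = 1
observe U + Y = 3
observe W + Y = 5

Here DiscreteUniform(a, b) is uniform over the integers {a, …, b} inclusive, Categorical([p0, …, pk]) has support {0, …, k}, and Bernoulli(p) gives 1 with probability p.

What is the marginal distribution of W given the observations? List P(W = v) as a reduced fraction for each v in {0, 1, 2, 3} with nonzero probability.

Enumerate traces; 12 have nonzero weight after conditioning:
  (X=2, W=2, Y=3, Z=0, U=0) weight 1/432
  (X=2, W=2, Y=3, Z=1, U=0) weight 1/216
  (X=2, W=3, Y=2, Z=0, U=1) weight 1/144
  (X=2, W=3, Y=2, Z=1, U=1) weight 1/72
  (X=3, W=2, Y=3, Z=0, U=0) weight 1/432
  (X=3, W=2, Y=3, Z=1, U=0) weight 1/216
  (X=3, W=3, Y=2, Z=0, U=1) weight 1/144
  (X=3, W=3, Y=2, Z=1, U=1) weight 1/72
  … 4 more
Group by W:
  weight(W=2) = 7/360
  weight(W=3) = 1/15
Total weight = 7/360 + 1/15 = 31/360
P(W=2 | obs) = 7/360 / 31/360 = 7/31
P(W=3 | obs) = 1/15 / 31/360 = 24/31

P(W=2) = 7/31, P(W=3) = 24/31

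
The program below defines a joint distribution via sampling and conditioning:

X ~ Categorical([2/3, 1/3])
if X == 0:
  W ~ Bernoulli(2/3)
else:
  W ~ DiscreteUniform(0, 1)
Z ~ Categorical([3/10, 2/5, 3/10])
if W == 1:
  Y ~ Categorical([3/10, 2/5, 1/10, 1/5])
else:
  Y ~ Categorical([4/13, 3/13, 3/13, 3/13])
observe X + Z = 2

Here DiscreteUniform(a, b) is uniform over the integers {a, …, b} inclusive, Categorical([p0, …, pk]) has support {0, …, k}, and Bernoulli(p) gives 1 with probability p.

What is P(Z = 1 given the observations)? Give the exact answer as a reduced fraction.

P(Z = 1 | obs) = 2/5

Enumerate traces; 16 have nonzero weight after conditioning:
  (X=0, W=0, Z=2, Y=0) weight 4/195
  (X=0, W=0, Z=2, Y=1) weight 1/65
  (X=0, W=0, Z=2, Y=2) weight 1/65
  (X=0, W=0, Z=2, Y=3) weight 1/65
  (X=0, W=1, Z=2, Y=0) weight 1/25
  (X=0, W=1, Z=2, Y=1) weight 4/75
  (X=0, W=1, Z=2, Y=2) weight 1/75
  (X=0, W=1, Z=2, Y=3) weight 2/75
  (X=1, W=0, Z=1, Y=0) weight 4/195
  … 7 more
Group by Z:
  weight(Z=1) = 2/15
  weight(Z=2) = 1/5
Total weight = 2/15 + 1/5 = 1/3
P(Z=1 | obs) = 2/15 / 1/3 = 2/5
P(Z=2 | obs) = 1/5 / 1/3 = 3/5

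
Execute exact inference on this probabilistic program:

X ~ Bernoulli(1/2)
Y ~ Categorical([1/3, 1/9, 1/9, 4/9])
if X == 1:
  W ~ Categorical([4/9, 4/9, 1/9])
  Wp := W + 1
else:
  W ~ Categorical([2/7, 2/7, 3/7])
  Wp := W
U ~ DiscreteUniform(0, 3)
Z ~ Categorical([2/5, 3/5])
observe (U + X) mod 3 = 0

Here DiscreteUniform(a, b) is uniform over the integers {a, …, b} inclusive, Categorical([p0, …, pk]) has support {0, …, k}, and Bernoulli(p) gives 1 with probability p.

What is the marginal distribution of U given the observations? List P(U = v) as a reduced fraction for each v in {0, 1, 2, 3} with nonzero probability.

P(U=0) = 1/3, P(U=2) = 1/3, P(U=3) = 1/3

Enumerate traces; 72 have nonzero weight after conditioning:
  (X=0, Y=0, W=0, U=0, Z=0) weight 1/210
  (X=0, Y=0, W=0, U=0, Z=1) weight 1/140
  (X=0, Y=0, W=0, U=3, Z=0) weight 1/210
  (X=0, Y=0, W=0, U=3, Z=1) weight 1/140
  (X=0, Y=0, W=1, U=0, Z=0) weight 1/210
  (X=0, Y=0, W=1, U=0, Z=1) weight 1/140
  (X=0, Y=0, W=1, U=3, Z=0) weight 1/210
  (X=0, Y=0, W=1, U=3, Z=1) weight 1/140
  (X=1, Y=0, W=0, U=2, Z=0) weight 1/135
  … 63 more
Group by U:
  weight(U=0) = 1/8
  weight(U=2) = 1/8
  weight(U=3) = 1/8
Total weight = 1/8 + 1/8 + 1/8 = 3/8
P(U=0 | obs) = 1/8 / 3/8 = 1/3
P(U=2 | obs) = 1/8 / 3/8 = 1/3
P(U=3 | obs) = 1/8 / 3/8 = 1/3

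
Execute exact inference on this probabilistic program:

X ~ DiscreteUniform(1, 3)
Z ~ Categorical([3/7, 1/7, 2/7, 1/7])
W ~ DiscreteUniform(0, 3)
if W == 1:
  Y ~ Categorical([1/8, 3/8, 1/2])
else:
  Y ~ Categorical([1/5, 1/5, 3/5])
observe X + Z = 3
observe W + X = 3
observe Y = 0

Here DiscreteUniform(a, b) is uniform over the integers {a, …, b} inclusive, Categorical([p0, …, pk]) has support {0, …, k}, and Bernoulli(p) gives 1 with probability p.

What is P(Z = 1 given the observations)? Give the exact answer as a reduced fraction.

P(Z = 1 | obs) = 1/9

Enumerate traces; 3 have nonzero weight after conditioning:
  (X=1, Z=2, W=2, Y=0) weight 1/210
  (X=2, Z=1, W=1, Y=0) weight 1/672
  (X=3, Z=0, W=0, Y=0) weight 1/140
Group by Z:
  weight(Z=0) = 1/140
  weight(Z=1) = 1/672
  weight(Z=2) = 1/210
Total weight = 1/140 + 1/672 + 1/210 = 3/224
P(Z=0 | obs) = 1/140 / 3/224 = 8/15
P(Z=1 | obs) = 1/672 / 3/224 = 1/9
P(Z=2 | obs) = 1/210 / 3/224 = 16/45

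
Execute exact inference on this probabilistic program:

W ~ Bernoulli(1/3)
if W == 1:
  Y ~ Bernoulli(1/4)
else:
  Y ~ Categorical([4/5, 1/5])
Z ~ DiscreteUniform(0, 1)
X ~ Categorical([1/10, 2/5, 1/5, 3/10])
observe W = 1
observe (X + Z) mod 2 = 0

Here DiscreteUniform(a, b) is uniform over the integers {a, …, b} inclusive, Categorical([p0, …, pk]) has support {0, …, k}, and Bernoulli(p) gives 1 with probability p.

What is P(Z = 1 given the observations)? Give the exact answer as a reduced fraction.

P(Z = 1 | obs) = 7/10

Enumerate traces; 8 have nonzero weight after conditioning:
  (W=1, Y=0, Z=0, X=0) weight 1/80
  (W=1, Y=0, Z=0, X=2) weight 1/40
  (W=1, Y=0, Z=1, X=1) weight 1/20
  (W=1, Y=0, Z=1, X=3) weight 3/80
  (W=1, Y=1, Z=0, X=0) weight 1/240
  (W=1, Y=1, Z=0, X=2) weight 1/120
  (W=1, Y=1, Z=1, X=1) weight 1/60
  (W=1, Y=1, Z=1, X=3) weight 1/80
Group by Z:
  weight(Z=0) = 1/20
  weight(Z=1) = 7/60
Total weight = 1/20 + 7/60 = 1/6
P(Z=0 | obs) = 1/20 / 1/6 = 3/10
P(Z=1 | obs) = 7/60 / 1/6 = 7/10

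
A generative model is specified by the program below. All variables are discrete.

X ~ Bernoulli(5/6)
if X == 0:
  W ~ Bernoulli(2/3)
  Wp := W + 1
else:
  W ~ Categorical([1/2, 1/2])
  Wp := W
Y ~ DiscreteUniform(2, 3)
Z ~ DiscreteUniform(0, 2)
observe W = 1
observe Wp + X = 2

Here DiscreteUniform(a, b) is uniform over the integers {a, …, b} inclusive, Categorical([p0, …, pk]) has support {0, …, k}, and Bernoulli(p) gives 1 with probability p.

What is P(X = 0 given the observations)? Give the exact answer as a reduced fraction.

P(X = 0 | obs) = 4/19

Enumerate traces; 12 have nonzero weight after conditioning:
  (X=0, W=1, Y=2, Z=0) weight 1/54
  (X=0, W=1, Y=2, Z=1) weight 1/54
  (X=0, W=1, Y=2, Z=2) weight 1/54
  (X=0, W=1, Y=3, Z=0) weight 1/54
  (X=0, W=1, Y=3, Z=1) weight 1/54
  (X=0, W=1, Y=3, Z=2) weight 1/54
  (X=1, W=1, Y=2, Z=0) weight 5/72
  (X=1, W=1, Y=2, Z=1) weight 5/72
  … 4 more
Group by X:
  weight(X=0) = 1/9
  weight(X=1) = 5/12
Total weight = 1/9 + 5/12 = 19/36
P(X=0 | obs) = 1/9 / 19/36 = 4/19
P(X=1 | obs) = 5/12 / 19/36 = 15/19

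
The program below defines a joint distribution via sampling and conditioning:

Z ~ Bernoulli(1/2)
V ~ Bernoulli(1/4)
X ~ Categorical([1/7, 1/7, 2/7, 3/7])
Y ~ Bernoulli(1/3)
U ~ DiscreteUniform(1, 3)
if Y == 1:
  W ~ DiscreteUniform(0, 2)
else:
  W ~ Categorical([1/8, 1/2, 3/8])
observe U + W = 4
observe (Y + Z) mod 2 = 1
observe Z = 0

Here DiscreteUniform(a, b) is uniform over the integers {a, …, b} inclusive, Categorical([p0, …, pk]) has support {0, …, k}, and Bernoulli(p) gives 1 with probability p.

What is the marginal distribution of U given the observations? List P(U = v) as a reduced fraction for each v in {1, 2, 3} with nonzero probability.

Enumerate traces; 16 have nonzero weight after conditioning:
  (Z=0, V=0, X=0, Y=1, U=2, W=2) weight 1/504
  (Z=0, V=0, X=0, Y=1, U=3, W=1) weight 1/504
  (Z=0, V=0, X=1, Y=1, U=2, W=2) weight 1/504
  (Z=0, V=0, X=1, Y=1, U=3, W=1) weight 1/504
  (Z=0, V=0, X=2, Y=1, U=2, W=2) weight 1/252
  (Z=0, V=0, X=2, Y=1, U=3, W=1) weight 1/252
  (Z=0, V=0, X=3, Y=1, U=2, W=2) weight 1/168
  (Z=0, V=0, X=3, Y=1, U=3, W=1) weight 1/168
  … 8 more
Group by U:
  weight(U=2) = 1/54
  weight(U=3) = 1/54
Total weight = 1/54 + 1/54 = 1/27
P(U=2 | obs) = 1/54 / 1/27 = 1/2
P(U=3 | obs) = 1/54 / 1/27 = 1/2

P(U=2) = 1/2, P(U=3) = 1/2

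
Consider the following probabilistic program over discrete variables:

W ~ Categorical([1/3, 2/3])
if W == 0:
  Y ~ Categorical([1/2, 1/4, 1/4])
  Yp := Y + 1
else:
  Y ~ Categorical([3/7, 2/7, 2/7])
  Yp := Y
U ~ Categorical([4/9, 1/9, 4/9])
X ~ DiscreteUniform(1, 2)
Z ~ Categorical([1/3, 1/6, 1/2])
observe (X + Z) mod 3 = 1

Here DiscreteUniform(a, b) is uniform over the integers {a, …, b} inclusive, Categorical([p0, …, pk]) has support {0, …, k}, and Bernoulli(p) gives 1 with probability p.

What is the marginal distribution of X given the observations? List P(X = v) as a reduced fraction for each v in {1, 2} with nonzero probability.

P(X=1) = 2/5, P(X=2) = 3/5

Enumerate traces; 36 have nonzero weight after conditioning:
  (W=0, Y=0, U=0, X=1, Z=0) weight 1/81
  (W=0, Y=0, U=0, X=2, Z=2) weight 1/54
  (W=0, Y=0, U=1, X=1, Z=0) weight 1/324
  (W=0, Y=0, U=1, X=2, Z=2) weight 1/216
  (W=0, Y=0, U=2, X=1, Z=0) weight 1/81
  (W=0, Y=0, U=2, X=2, Z=2) weight 1/54
  (W=0, Y=1, U=0, X=1, Z=0) weight 1/162
  (W=0, Y=1, U=0, X=2, Z=2) weight 1/108
  … 28 more
Group by X:
  weight(X=1) = 1/6
  weight(X=2) = 1/4
Total weight = 1/6 + 1/4 = 5/12
P(X=1 | obs) = 1/6 / 5/12 = 2/5
P(X=2 | obs) = 1/4 / 5/12 = 3/5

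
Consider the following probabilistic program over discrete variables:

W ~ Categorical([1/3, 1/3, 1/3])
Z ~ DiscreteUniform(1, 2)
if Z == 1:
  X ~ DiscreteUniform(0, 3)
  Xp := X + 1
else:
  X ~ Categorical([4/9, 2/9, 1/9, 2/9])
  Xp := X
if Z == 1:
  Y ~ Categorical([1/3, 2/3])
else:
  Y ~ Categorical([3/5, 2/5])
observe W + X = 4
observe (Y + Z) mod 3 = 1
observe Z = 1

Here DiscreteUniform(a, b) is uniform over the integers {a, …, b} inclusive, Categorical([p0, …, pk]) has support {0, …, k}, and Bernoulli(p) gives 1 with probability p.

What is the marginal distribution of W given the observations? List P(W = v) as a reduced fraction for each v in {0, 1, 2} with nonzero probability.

Enumerate traces; 2 have nonzero weight after conditioning:
  (W=1, Z=1, X=3, Y=0) weight 1/72
  (W=2, Z=1, X=2, Y=0) weight 1/72
Group by W:
  weight(W=1) = 1/72
  weight(W=2) = 1/72
Total weight = 1/72 + 1/72 = 1/36
P(W=1 | obs) = 1/72 / 1/36 = 1/2
P(W=2 | obs) = 1/72 / 1/36 = 1/2

P(W=1) = 1/2, P(W=2) = 1/2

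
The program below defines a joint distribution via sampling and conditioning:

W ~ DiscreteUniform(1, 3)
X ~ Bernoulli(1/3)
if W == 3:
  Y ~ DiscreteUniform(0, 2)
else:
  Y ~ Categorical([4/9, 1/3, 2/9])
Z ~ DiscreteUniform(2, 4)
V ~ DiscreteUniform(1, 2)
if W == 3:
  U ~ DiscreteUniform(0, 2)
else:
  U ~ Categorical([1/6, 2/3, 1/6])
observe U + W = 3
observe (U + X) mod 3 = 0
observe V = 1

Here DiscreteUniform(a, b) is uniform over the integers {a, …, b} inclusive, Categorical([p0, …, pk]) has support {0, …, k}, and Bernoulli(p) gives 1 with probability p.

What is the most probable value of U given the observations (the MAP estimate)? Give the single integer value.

argmax_v P(U = v | obs) = 0

Enumerate traces; 18 have nonzero weight after conditioning:
  (W=1, X=1, Y=0, Z=2, V=1, U=2) weight 1/729
  (W=1, X=1, Y=0, Z=3, V=1, U=2) weight 1/729
  (W=1, X=1, Y=0, Z=4, V=1, U=2) weight 1/729
  (W=1, X=1, Y=1, Z=2, V=1, U=2) weight 1/972
  (W=1, X=1, Y=1, Z=3, V=1, U=2) weight 1/972
  (W=1, X=1, Y=1, Z=4, V=1, U=2) weight 1/972
  (W=1, X=1, Y=2, Z=2, V=1, U=2) weight 1/1458
  (W=1, X=1, Y=2, Z=3, V=1, U=2) weight 1/1458
  (W=3, X=0, Y=0, Z=2, V=1, U=0) weight 1/243
  … 9 more
Group by U:
  weight(U=0) = 1/27
  weight(U=2) = 1/108
Total weight = 1/27 + 1/108 = 5/108
P(U=0 | obs) = 1/27 / 5/108 = 4/5
P(U=2 | obs) = 1/108 / 5/108 = 1/5
argmax = 0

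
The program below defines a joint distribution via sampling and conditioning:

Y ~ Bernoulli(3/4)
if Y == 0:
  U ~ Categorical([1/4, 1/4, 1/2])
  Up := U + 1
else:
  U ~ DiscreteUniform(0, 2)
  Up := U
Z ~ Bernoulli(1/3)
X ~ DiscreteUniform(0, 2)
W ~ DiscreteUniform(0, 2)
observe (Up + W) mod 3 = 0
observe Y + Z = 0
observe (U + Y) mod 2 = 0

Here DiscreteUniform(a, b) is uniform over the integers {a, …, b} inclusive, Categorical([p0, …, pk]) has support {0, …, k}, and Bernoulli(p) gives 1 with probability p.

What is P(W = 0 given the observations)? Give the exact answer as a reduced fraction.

Enumerate traces; 6 have nonzero weight after conditioning:
  (Y=0, U=0, Z=0, X=0, W=2) weight 1/216
  (Y=0, U=0, Z=0, X=1, W=2) weight 1/216
  (Y=0, U=0, Z=0, X=2, W=2) weight 1/216
  (Y=0, U=2, Z=0, X=0, W=0) weight 1/108
  (Y=0, U=2, Z=0, X=1, W=0) weight 1/108
  (Y=0, U=2, Z=0, X=2, W=0) weight 1/108
Group by W:
  weight(W=0) = 1/36
  weight(W=2) = 1/72
Total weight = 1/36 + 1/72 = 1/24
P(W=0 | obs) = 1/36 / 1/24 = 2/3
P(W=2 | obs) = 1/72 / 1/24 = 1/3

P(W = 0 | obs) = 2/3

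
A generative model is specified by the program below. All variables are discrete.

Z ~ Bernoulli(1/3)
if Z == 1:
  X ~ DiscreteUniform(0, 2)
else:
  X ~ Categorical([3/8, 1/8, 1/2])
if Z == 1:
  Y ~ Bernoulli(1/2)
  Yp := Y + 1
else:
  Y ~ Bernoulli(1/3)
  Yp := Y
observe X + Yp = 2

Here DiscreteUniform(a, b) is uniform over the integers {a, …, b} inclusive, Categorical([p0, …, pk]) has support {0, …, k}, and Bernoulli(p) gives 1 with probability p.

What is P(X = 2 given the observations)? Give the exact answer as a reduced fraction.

Enumerate traces; 4 have nonzero weight after conditioning:
  (Z=0, X=1, Y=1) weight 1/36
  (Z=0, X=2, Y=0) weight 2/9
  (Z=1, X=0, Y=1) weight 1/18
  (Z=1, X=1, Y=0) weight 1/18
Group by X:
  weight(X=0) = 1/18
  weight(X=1) = 1/12
  weight(X=2) = 2/9
Total weight = 1/18 + 1/12 + 2/9 = 13/36
P(X=0 | obs) = 1/18 / 13/36 = 2/13
P(X=1 | obs) = 1/12 / 13/36 = 3/13
P(X=2 | obs) = 2/9 / 13/36 = 8/13

P(X = 2 | obs) = 8/13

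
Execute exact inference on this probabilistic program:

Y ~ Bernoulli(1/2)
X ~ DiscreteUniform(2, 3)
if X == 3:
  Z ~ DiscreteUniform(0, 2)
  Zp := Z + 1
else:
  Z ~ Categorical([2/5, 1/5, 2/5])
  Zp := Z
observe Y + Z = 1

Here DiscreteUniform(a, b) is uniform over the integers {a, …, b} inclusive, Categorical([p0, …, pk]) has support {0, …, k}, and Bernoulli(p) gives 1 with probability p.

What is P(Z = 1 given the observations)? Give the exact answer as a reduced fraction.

Enumerate traces; 4 have nonzero weight after conditioning:
  (Y=0, X=2, Z=1) weight 1/20
  (Y=0, X=3, Z=1) weight 1/12
  (Y=1, X=2, Z=0) weight 1/10
  (Y=1, X=3, Z=0) weight 1/12
Group by Z:
  weight(Z=0) = 11/60
  weight(Z=1) = 2/15
Total weight = 11/60 + 2/15 = 19/60
P(Z=0 | obs) = 11/60 / 19/60 = 11/19
P(Z=1 | obs) = 2/15 / 19/60 = 8/19

P(Z = 1 | obs) = 8/19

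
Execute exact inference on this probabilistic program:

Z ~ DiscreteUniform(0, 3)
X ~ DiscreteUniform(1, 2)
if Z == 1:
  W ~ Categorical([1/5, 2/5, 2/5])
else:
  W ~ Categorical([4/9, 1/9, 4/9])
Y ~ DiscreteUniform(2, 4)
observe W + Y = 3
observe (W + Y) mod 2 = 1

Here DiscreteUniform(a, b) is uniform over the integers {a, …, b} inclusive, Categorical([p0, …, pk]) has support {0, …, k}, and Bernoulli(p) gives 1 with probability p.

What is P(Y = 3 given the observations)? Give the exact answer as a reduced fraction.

Enumerate traces; 16 have nonzero weight after conditioning:
  (Z=0, X=1, W=0, Y=3) weight 1/54
  (Z=0, X=1, W=1, Y=2) weight 1/216
  (Z=0, X=2, W=0, Y=3) weight 1/54
  (Z=0, X=2, W=1, Y=2) weight 1/216
  (Z=1, X=1, W=0, Y=3) weight 1/120
  (Z=1, X=1, W=1, Y=2) weight 1/60
  (Z=1, X=2, W=0, Y=3) weight 1/120
  (Z=1, X=2, W=1, Y=2) weight 1/60
  … 8 more
Group by Y:
  weight(Y=2) = 11/180
  weight(Y=3) = 23/180
Total weight = 11/180 + 23/180 = 17/90
P(Y=2 | obs) = 11/180 / 17/90 = 11/34
P(Y=3 | obs) = 23/180 / 17/90 = 23/34

P(Y = 3 | obs) = 23/34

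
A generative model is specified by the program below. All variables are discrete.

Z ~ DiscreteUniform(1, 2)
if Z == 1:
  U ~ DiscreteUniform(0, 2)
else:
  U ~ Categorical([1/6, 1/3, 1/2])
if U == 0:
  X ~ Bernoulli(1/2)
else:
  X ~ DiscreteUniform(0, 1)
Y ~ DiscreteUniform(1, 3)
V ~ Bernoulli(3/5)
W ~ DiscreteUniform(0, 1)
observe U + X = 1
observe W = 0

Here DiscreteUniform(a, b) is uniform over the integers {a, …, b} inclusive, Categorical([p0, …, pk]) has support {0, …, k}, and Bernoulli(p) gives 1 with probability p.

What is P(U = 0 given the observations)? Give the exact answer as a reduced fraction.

P(U = 0 | obs) = 3/7

Enumerate traces; 24 have nonzero weight after conditioning:
  (Z=1, U=0, X=1, Y=1, V=0, W=0) weight 1/180
  (Z=1, U=0, X=1, Y=1, V=1, W=0) weight 1/120
  (Z=1, U=0, X=1, Y=2, V=0, W=0) weight 1/180
  (Z=1, U=0, X=1, Y=2, V=1, W=0) weight 1/120
  (Z=1, U=0, X=1, Y=3, V=0, W=0) weight 1/180
  (Z=1, U=0, X=1, Y=3, V=1, W=0) weight 1/120
  (Z=1, U=1, X=0, Y=1, V=0, W=0) weight 1/180
  (Z=1, U=1, X=0, Y=1, V=1, W=0) weight 1/120
  … 16 more
Group by U:
  weight(U=0) = 1/16
  weight(U=1) = 1/12
Total weight = 1/16 + 1/12 = 7/48
P(U=0 | obs) = 1/16 / 7/48 = 3/7
P(U=1 | obs) = 1/12 / 7/48 = 4/7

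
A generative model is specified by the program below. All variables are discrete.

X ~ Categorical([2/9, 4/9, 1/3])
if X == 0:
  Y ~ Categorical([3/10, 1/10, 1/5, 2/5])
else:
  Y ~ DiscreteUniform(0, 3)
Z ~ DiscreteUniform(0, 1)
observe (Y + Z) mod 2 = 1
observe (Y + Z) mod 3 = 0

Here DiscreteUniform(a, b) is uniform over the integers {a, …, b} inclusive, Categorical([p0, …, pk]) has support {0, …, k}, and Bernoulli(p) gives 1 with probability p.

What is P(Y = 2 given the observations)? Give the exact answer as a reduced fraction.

P(Y = 2 | obs) = 43/94

Enumerate traces; 6 have nonzero weight after conditioning:
  (X=0, Y=2, Z=1) weight 1/45
  (X=0, Y=3, Z=0) weight 2/45
  (X=1, Y=2, Z=1) weight 1/18
  (X=1, Y=3, Z=0) weight 1/18
  (X=2, Y=2, Z=1) weight 1/24
  (X=2, Y=3, Z=0) weight 1/24
Group by Y:
  weight(Y=2) = 43/360
  weight(Y=3) = 17/120
Total weight = 43/360 + 17/120 = 47/180
P(Y=2 | obs) = 43/360 / 47/180 = 43/94
P(Y=3 | obs) = 17/120 / 47/180 = 51/94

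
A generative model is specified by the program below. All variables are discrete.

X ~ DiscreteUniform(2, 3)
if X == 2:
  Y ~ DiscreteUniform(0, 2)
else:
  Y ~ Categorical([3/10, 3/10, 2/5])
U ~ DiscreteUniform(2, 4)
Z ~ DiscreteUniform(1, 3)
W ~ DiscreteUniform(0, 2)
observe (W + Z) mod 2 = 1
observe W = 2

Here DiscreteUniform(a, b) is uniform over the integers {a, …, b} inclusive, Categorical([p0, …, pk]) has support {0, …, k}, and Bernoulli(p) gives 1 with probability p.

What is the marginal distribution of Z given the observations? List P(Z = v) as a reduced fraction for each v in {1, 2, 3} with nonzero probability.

P(Z=1) = 1/2, P(Z=3) = 1/2

Enumerate traces; 36 have nonzero weight after conditioning:
  (X=2, Y=0, U=2, Z=1, W=2) weight 1/162
  (X=2, Y=0, U=2, Z=3, W=2) weight 1/162
  (X=2, Y=0, U=3, Z=1, W=2) weight 1/162
  (X=2, Y=0, U=3, Z=3, W=2) weight 1/162
  (X=2, Y=0, U=4, Z=1, W=2) weight 1/162
  (X=2, Y=0, U=4, Z=3, W=2) weight 1/162
  (X=2, Y=1, U=2, Z=1, W=2) weight 1/162
  (X=2, Y=1, U=2, Z=3, W=2) weight 1/162
  … 28 more
Group by Z:
  weight(Z=1) = 1/9
  weight(Z=3) = 1/9
Total weight = 1/9 + 1/9 = 2/9
P(Z=1 | obs) = 1/9 / 2/9 = 1/2
P(Z=3 | obs) = 1/9 / 2/9 = 1/2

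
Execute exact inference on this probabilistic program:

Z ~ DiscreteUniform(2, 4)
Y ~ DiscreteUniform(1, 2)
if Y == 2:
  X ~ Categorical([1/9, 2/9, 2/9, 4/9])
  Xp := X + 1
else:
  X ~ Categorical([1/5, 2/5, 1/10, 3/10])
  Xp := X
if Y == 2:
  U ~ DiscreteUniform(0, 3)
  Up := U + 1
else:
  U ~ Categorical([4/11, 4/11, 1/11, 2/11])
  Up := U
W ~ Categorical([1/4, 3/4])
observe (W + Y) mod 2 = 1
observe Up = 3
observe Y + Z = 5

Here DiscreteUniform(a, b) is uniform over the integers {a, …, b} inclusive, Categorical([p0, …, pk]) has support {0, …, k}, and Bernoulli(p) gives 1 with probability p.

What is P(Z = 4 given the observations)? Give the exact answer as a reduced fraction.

P(Z = 4 | obs) = 8/41

Enumerate traces; 8 have nonzero weight after conditioning:
  (Z=3, Y=2, X=0, U=2, W=1) weight 1/288
  (Z=3, Y=2, X=1, U=2, W=1) weight 1/144
  (Z=3, Y=2, X=2, U=2, W=1) weight 1/144
  (Z=3, Y=2, X=3, U=2, W=1) weight 1/72
  (Z=4, Y=1, X=0, U=3, W=0) weight 1/660
  (Z=4, Y=1, X=1, U=3, W=0) weight 1/330
  (Z=4, Y=1, X=2, U=3, W=0) weight 1/1320
  (Z=4, Y=1, X=3, U=3, W=0) weight 1/440
Group by Z:
  weight(Z=3) = 1/32
  weight(Z=4) = 1/132
Total weight = 1/32 + 1/132 = 41/1056
P(Z=3 | obs) = 1/32 / 41/1056 = 33/41
P(Z=4 | obs) = 1/132 / 41/1056 = 8/41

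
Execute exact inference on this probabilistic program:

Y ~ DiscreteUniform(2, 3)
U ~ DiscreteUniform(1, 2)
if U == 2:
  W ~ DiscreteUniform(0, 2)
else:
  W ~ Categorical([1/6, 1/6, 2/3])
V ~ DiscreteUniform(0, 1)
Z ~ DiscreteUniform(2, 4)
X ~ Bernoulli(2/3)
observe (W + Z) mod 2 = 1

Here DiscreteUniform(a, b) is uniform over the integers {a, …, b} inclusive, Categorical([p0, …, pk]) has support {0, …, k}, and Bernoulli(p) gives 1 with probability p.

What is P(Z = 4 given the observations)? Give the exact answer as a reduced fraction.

Enumerate traces; 64 have nonzero weight after conditioning:
  (Y=2, U=1, W=0, V=0, Z=3, X=0) weight 1/432
  (Y=2, U=1, W=0, V=0, Z=3, X=1) weight 1/216
  (Y=2, U=1, W=0, V=1, Z=3, X=0) weight 1/432
  (Y=2, U=1, W=0, V=1, Z=3, X=1) weight 1/216
  (Y=2, U=1, W=1, V=0, Z=2, X=0) weight 1/432
  (Y=2, U=1, W=1, V=0, Z=2, X=1) weight 1/216
  (Y=2, U=1, W=1, V=0, Z=4, X=0) weight 1/432
  (Y=2, U=1, W=1, V=0, Z=4, X=1) weight 1/216
  … 56 more
Group by Z:
  weight(Z=2) = 1/12
  weight(Z=3) = 1/4
  weight(Z=4) = 1/12
Total weight = 1/12 + 1/4 + 1/12 = 5/12
P(Z=2 | obs) = 1/12 / 5/12 = 1/5
P(Z=3 | obs) = 1/4 / 5/12 = 3/5
P(Z=4 | obs) = 1/12 / 5/12 = 1/5

P(Z = 4 | obs) = 1/5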